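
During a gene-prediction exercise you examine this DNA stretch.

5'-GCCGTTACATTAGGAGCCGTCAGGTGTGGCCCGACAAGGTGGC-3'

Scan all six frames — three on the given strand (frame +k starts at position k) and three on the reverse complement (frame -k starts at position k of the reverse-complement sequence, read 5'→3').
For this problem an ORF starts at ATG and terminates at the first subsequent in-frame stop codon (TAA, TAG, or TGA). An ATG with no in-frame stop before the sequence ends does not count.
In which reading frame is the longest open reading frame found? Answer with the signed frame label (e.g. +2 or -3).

-1

Reverse complement (5'→3'): GCCACCTTGTCGGGCCACACCTGACGGCTCCTAATGTAACGGC
Frame +1: GCC GTT ACA TTA GGA GCC GTC AGG TGT GGC CCG ACA AGG TGG — no ATG→stop ORF.
Frame +2: CCG TTA CAT TAG GAG CCG TCA GGT GTG GCC CGA CAA GGT GGC — no ATG→stop ORF.
Frame +3: CGT TAC ATT AGG AGC CGT CAG GTG TGG CCC GAC AAG GTG — no ATG→stop ORF.
Frame -1: GCC ACC TTG TCG GGC CAC ACC TGA CGG CTC CTA ATG TAA CGG — ATG at 34, stop TAA at 37 → 6 nt.
Frame -2: CCA CCT TGT CGG GCC ACA CCT GAC GGC TCC TAA TGT AAC GGC — no ATG→stop ORF.
Frame -3: CAC CTT GTC GGG CCA CAC CTG ACG GCT CCT AAT GTA ACG — no ATG→stop ORF.
Longest ORF is 6 nt in frame -1 (positions 34–39).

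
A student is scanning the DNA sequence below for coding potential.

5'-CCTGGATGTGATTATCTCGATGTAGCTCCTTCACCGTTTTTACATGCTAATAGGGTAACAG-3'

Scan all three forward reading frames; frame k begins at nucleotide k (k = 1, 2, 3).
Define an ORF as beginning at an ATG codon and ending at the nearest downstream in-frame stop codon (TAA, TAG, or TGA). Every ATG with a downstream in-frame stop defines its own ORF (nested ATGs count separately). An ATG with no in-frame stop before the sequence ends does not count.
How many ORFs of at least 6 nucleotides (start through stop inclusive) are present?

Frame 1: CCT GGA TGT GAT TAT CTC GAT GTA GCT CCT TCA CCG TTT TTA CAT GCT AAT AGG GTA ACA — no ATG→stop ORF.
Frame 2: CTG GAT GTG ATT ATC TCG ATG TAG CTC CTT CAC CGT TTT TAC ATG CTA ATA GGG TAA CAG — ATG at 20, stop TAG at 23 → 6 nt; ATG at 44, stop TAA at 56 → 15 nt.
Frame 3: TGG ATG TGA TTA TCT CGA TGT AGC TCC TTC ACC GTT TTT ACA TGC TAA TAG GGT AAC — ATG at 6, stop TGA at 9 → 6 nt.
ORFs ≥ 6 nucleotides: frame 2 20–25 (6 nucleotides), frame 2 44–58 (15 nucleotides), frame 3 6–11 (6 nucleotides). Count = 3.

3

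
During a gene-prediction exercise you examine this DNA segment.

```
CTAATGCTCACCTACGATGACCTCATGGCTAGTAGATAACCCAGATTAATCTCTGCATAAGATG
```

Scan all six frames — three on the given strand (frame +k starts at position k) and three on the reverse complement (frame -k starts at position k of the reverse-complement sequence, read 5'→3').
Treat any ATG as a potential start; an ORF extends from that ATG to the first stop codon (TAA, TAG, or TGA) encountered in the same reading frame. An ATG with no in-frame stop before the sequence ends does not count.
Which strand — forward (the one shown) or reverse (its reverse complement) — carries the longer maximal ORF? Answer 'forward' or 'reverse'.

forward

Reverse complement (5'→3'): CATCTTATGCAGAGATTAATCTGGGTTATCTACTAGCCATGAGGTCATCGTAGGTGAGCATTAG
Frame +1: CTA ATG CTC ACC TAC GAT GAC CTC ATG GCT AGT AGA TAA CCC AGA TTA ATC TCT GCA TAA GAT — ATG at 4, stop TAA at 37 → 36 nt; ATG at 25, stop TAA at 37 → 15 nt.
Frame +2: TAA TGC TCA CCT ACG ATG ACC TCA TGG CTA GTA GAT AAC CCA GAT TAA TCT CTG CAT AAG ATG — ATG at 17, stop TAA at 47 → 33 nt.
Frame +3: AAT GCT CAC CTA CGA TGA CCT CAT GGC TAG TAG ATA ACC CAG ATT AAT CTC TGC ATA AGA — no ATG→stop ORF.
Frame -1: CAT CTT ATG CAG AGA TTA ATC TGG GTT ATC TAC TAG CCA TGA GGT CAT CGT AGG TGA GCA TTA — ATG at 7, stop TAG at 34 → 30 nt.
Frame -2: ATC TTA TGC AGA GAT TAA TCT GGG TTA TCT ACT AGC CAT GAG GTC ATC GTA GGT GAG CAT TAG — no ATG→stop ORF.
Frame -3: TCT TAT GCA GAG ATT AAT CTG GGT TAT CTA CTA GCC ATG AGG TCA TCG TAG GTG AGC ATT — ATG at 39, stop TAG at 51 → 15 nt.
Forward-strand max 36 nt; reverse-strand max 30 nt. The forward strand has the longer ORF.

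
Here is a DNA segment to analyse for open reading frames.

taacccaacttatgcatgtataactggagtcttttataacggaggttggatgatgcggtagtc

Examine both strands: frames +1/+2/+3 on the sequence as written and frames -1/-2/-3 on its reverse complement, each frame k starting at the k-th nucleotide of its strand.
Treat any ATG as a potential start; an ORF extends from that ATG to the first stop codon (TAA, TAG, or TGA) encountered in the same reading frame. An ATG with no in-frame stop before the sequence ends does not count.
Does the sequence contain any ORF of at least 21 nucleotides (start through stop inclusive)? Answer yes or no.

Reverse complement (5'→3'): GACTACCGCATCATCCAACCTCCGTTATAAAAGACTCCAGTTATACATGCATAAGTTGGGTTA
Frame +1: TAA CCC AAC TTA TGC ATG TAT AAC TGG AGT CTT TTA TAA CGG AGG TTG GAT GAT GCG GTA GTC — ATG at 16, stop TAA at 37 → 24 nt.
Frame +2: AAC CCA ACT TAT GCA TGT ATA ACT GGA GTC TTT TAT AAC GGA GGT TGG ATG ATG CGG TAG — ATG at 50, stop TAG at 59 → 12 nt; ATG at 53, stop TAG at 59 → 9 nt.
Frame +3: ACC CAA CTT ATG CAT GTA TAA CTG GAG TCT TTT ATA ACG GAG GTT GGA TGA TGC GGT AGT — ATG at 12, stop TAA at 21 → 12 nt.
Frame -1: GAC TAC CGC ATC ATC CAA CCT CCG TTA TAA AAG ACT CCA GTT ATA CAT GCA TAA GTT GGG TTA — no ATG→stop ORF.
Frame -2: ACT ACC GCA TCA TCC AAC CTC CGT TAT AAA AGA CTC CAG TTA TAC ATG CAT AAG TTG GGT — no ATG→stop ORF.
Frame -3: CTA CCG CAT CAT CCA ACC TCC GTT ATA AAA GAC TCC AGT TAT ACA TGC ATA AGT TGG GTT — no ATG→stop ORF.
Frame +1 has an ORF of 24 nucleotides (positions 16–39) ≥ 21, so yes.

yes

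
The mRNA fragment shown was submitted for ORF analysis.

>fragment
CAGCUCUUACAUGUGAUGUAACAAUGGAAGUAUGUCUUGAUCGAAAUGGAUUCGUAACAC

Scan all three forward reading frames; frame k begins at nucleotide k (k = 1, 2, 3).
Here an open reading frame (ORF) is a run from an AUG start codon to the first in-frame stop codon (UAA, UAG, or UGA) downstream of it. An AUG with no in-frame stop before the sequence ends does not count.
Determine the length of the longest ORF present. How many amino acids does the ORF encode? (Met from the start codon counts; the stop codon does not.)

3

Frame 1: CAG CUC UUA CAU GUG AUG UAA CAA UGG AAG UAU GUC UUG AUC GAA AUG GAU UCG UAA CAC — AUG at 16, stop UAA at 19 → 6 nt; AUG at 46, stop UAA at 55 → 12 nt.
Frame 2: AGC UCU UAC AUG UGA UGU AAC AAU GGA AGU AUG UCU UGA UCG AAA UGG AUU CGU AAC — AUG at 11, stop UGA at 14 → 6 nt; AUG at 32, stop UGA at 38 → 9 nt.
Frame 3: GCU CUU ACA UGU GAU GUA ACA AUG GAA GUA UGU CUU GAU CGA AAU GGA UUC GUA ACA — no AUG→stop ORF.
Longest: frame 1, positions 46–57, 12 nt = 4 codons = 3 aa. → 3 amino acids.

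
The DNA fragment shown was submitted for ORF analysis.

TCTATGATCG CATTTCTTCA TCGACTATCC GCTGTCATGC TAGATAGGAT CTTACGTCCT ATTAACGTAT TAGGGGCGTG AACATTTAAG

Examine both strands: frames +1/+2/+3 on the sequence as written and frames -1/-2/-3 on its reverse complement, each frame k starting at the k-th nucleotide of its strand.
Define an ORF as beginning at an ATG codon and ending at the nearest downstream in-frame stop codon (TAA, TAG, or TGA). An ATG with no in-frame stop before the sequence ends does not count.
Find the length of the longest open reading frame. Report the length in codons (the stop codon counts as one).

26

Reverse complement (5'→3'): CTTAAATGTTCACGCCCCTAATACGTTAATAGGACGTAAGATCCTATCTAGCATGACAGCGGATAGTCGATGAAGAAATGCGATCATAGA
Frame +1: TCT ATG ATC GCA TTT CTT CAT CGA CTA TCC GCT GTC ATG CTA GAT AGG ATC TTA CGT CCT ATT AAC GTA TTA GGG GCG TGA ACA TTT AAG — ATG at 4, stop TGA at 79 → 78 nt; ATG at 37, stop TGA at 79 → 45 nt.
Frame +2: CTA TGA TCG CAT TTC TTC ATC GAC TAT CCG CTG TCA TGC TAG ATA GGA TCT TAC GTC CTA TTA ACG TAT TAG GGG CGT GAA CAT TTA — no ATG→stop ORF.
Frame +3: TAT GAT CGC ATT TCT TCA TCG ACT ATC CGC TGT CAT GCT AGA TAG GAT CTT ACG TCC TAT TAA CGT ATT AGG GGC GTG AAC ATT TAA — no ATG→stop ORF.
Frame -1: CTT AAA TGT TCA CGC CCC TAA TAC GTT AAT AGG ACG TAA GAT CCT ATC TAG CAT GAC AGC GGA TAG TCG ATG AAG AAA TGC GAT CAT AGA — no ATG→stop ORF.
Frame -2: TTA AAT GTT CAC GCC CCT AAT ACG TTA ATA GGA CGT AAG ATC CTA TCT AGC ATG ACA GCG GAT AGT CGA TGA AGA AAT GCG ATC ATA — ATG at 53, stop TGA at 71 → 21 nt.
Frame -3: TAA ATG TTC ACG CCC CTA ATA CGT TAA TAG GAC GTA AGA TCC TAT CTA GCA TGA CAG CGG ATA GTC GAT GAA GAA ATG CGA TCA TAG — ATG at 6, stop TAA at 27 → 24 nt; ATG at 78, stop TAG at 87 → 12 nt.
Longest: frame +1, positions 4–81, 78 nt = 26 codons = 25 aa. → 26 codons.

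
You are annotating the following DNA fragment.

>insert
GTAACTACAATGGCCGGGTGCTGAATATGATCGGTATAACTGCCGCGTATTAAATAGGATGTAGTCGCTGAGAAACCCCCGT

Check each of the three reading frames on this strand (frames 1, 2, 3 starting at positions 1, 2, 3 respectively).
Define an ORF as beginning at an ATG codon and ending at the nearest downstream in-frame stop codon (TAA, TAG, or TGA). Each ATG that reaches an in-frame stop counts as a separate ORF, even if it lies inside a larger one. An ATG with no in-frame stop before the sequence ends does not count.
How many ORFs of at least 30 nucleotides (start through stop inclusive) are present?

Frame 1: GTA ACT ACA ATG GCC GGG TGC TGA ATA TGA TCG GTA TAA CTG CCG CGT ATT AAA TAG GAT GTA GTC GCT GAG AAA CCC CCG — ATG at 10, stop TGA at 22 → 15 nt.
Frame 2: TAA CTA CAA TGG CCG GGT GCT GAA TAT GAT CGG TAT AAC TGC CGC GTA TTA AAT AGG ATG TAG TCG CTG AGA AAC CCC CGT — ATG at 59, stop TAG at 62 → 6 nt.
Frame 3: AAC TAC AAT GGC CGG GTG CTG AAT ATG ATC GGT ATA ACT GCC GCG TAT TAA ATA GGA TGT AGT CGC TGA GAA ACC CCC — ATG at 27, stop TAA at 51 → 27 nt.
No ORF reaches 30 nucleotides. Count = 0.

0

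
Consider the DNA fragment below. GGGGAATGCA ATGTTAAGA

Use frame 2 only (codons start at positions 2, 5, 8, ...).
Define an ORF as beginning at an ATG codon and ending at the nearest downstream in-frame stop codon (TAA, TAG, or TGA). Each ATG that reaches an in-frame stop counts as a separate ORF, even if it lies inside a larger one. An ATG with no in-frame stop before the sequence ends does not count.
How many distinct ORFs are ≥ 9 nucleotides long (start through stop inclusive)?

Frame 2: GGG AAT GCA ATG TTA AGA — no ATG→stop ORF.
No ORF reaches 9 nucleotides. Count = 0.

0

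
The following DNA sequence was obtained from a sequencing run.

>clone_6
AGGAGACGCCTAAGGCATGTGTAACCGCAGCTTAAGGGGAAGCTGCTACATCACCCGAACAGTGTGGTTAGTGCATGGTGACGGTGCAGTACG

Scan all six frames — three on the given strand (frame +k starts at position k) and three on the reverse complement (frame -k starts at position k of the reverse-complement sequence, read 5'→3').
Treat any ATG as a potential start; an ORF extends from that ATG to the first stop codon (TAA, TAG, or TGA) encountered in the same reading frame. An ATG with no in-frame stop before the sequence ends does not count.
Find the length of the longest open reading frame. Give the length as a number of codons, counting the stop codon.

3

Reverse complement (5'→3'): CGTACTGCACCGTCACCATGCACTAACCACACTGTTCGGGTGATGTAGCAGCTTCCCCTTAAGCTGCGGTTACACATGCCTTAGGCGTCTCCT
Frame +1: AGG AGA CGC CTA AGG CAT GTG TAA CCG CAG CTT AAG GGG AAG CTG CTA CAT CAC CCG AAC AGT GTG GTT AGT GCA TGG TGA CGG TGC AGT ACG — no ATG→stop ORF.
Frame +2: GGA GAC GCC TAA GGC ATG TGT AAC CGC AGC TTA AGG GGA AGC TGC TAC ATC ACC CGA ACA GTG TGG TTA GTG CAT GGT GAC GGT GCA GTA — no ATG→stop ORF.
Frame +3: GAG ACG CCT AAG GCA TGT GTA ACC GCA GCT TAA GGG GAA GCT GCT ACA TCA CCC GAA CAG TGT GGT TAG TGC ATG GTG ACG GTG CAG TAC — no ATG→stop ORF.
Frame -1: CGT ACT GCA CCG TCA CCA TGC ACT AAC CAC ACT GTT CGG GTG ATG TAG CAG CTT CCC CTT AAG CTG CGG TTA CAC ATG CCT TAG GCG TCT CCT — ATG at 43, stop TAG at 46 → 6 nt; ATG at 76, stop TAG at 82 → 9 nt.
Frame -2: GTA CTG CAC CGT CAC CAT GCA CTA ACC ACA CTG TTC GGG TGA TGT AGC AGC TTC CCC TTA AGC TGC GGT TAC ACA TGC CTT AGG CGT CTC — no ATG→stop ORF.
Frame -3: TAC TGC ACC GTC ACC ATG CAC TAA CCA CAC TGT TCG GGT GAT GTA GCA GCT TCC CCT TAA GCT GCG GTT ACA CAT GCC TTA GGC GTC TCC — ATG at 18, stop TAA at 24 → 9 nt.
Longest: frame -1, positions 76–84, 9 nt = 3 codons = 2 aa. → 3 codons.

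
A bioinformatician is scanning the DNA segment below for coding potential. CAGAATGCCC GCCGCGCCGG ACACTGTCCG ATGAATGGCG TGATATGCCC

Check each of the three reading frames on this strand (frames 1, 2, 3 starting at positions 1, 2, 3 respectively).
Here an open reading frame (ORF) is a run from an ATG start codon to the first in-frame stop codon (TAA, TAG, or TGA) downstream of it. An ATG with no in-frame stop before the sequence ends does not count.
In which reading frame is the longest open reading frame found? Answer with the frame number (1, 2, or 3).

Frame 1: CAG AAT GCC CGC CGC GCC GGA CAC TGT CCG ATG AAT GGC GTG ATA TGC — no ATG→stop ORF.
Frame 2: AGA ATG CCC GCC GCG CCG GAC ACT GTC CGA TGA ATG GCG TGA TAT GCC — ATG at 5, stop TGA at 32 → 30 nt; ATG at 35, stop TGA at 41 → 9 nt.
Frame 3: GAA TGC CCG CCG CGC CGG ACA CTG TCC GAT GAA TGG CGT GAT ATG CCC — no ATG→stop ORF.
Longest ORF is 30 nt in frame 2 (positions 5–34).

2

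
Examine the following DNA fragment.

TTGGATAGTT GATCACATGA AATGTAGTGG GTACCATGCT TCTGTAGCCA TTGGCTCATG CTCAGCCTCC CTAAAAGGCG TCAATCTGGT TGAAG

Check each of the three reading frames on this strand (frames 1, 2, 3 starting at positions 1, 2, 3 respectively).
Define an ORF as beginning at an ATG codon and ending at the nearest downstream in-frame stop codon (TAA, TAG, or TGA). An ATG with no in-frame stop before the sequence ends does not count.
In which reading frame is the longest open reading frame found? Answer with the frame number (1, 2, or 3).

Frame 1: TTG GAT AGT TGA TCA CAT GAA ATG TAG TGG GTA CCA TGC TTC TGT AGC CAT TGG CTC ATG CTC AGC CTC CCT AAA AGG CGT CAA TCT GGT TGA — ATG at 22, stop TAG at 25 → 6 nt; ATG at 58, stop TGA at 91 → 36 nt.
Frame 2: TGG ATA GTT GAT CAC ATG AAA TGT AGT GGG TAC CAT GCT TCT GTA GCC ATT GGC TCA TGC TCA GCC TCC CTA AAA GGC GTC AAT CTG GTT GAA — no ATG→stop ORF.
Frame 3: GGA TAG TTG ATC ACA TGA AAT GTA GTG GGT ACC ATG CTT CTG TAG CCA TTG GCT CAT GCT CAG CCT CCC TAA AAG GCG TCA ATC TGG TTG AAG — ATG at 36, stop TAG at 45 → 12 nt.
Longest ORF is 36 nt in frame 1 (positions 58–93).

1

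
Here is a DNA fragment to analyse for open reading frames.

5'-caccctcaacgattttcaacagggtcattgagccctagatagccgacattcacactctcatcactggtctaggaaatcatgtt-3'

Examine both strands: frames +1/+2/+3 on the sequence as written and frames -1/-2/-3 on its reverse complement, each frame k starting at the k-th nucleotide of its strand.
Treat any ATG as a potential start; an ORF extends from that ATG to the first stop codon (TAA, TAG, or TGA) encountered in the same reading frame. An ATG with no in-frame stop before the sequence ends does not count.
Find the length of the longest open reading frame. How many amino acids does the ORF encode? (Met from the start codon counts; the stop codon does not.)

Reverse complement (5'→3'): AACATGATTTCCTAGACCAGTGATGAGAGTGTGAATGTCGGCTATCTAGGGCTCAATGACCCTGTTGAAAATCGTTGAGGGTG
Frame +1: CAC CCT CAA CGA TTT TCA ACA GGG TCA TTG AGC CCT AGA TAG CCG ACA TTC ACA CTC TCA TCA CTG GTC TAG GAA ATC ATG — no ATG→stop ORF.
Frame +2: ACC CTC AAC GAT TTT CAA CAG GGT CAT TGA GCC CTA GAT AGC CGA CAT TCA CAC TCT CAT CAC TGG TCT AGG AAA TCA TGT — no ATG→stop ORF.
Frame +3: CCC TCA ACG ATT TTC AAC AGG GTC ATT GAG CCC TAG ATA GCC GAC ATT CAC ACT CTC ATC ACT GGT CTA GGA AAT CAT GTT — no ATG→stop ORF.
Frame -1: AAC ATG ATT TCC TAG ACC AGT GAT GAG AGT GTG AAT GTC GGC TAT CTA GGG CTC AAT GAC CCT GTT GAA AAT CGT TGA GGG — ATG at 4, stop TAG at 13 → 12 nt.
Frame -2: ACA TGA TTT CCT AGA CCA GTG ATG AGA GTG TGA ATG TCG GCT ATC TAG GGC TCA ATG ACC CTG TTG AAA ATC GTT GAG GGT — ATG at 23, stop TGA at 32 → 12 nt; ATG at 35, stop TAG at 47 → 15 nt.
Frame -3: CAT GAT TTC CTA GAC CAG TGA TGA GAG TGT GAA TGT CGG CTA TCT AGG GCT CAA TGA CCC TGT TGA AAA TCG TTG AGG GTG — no ATG→stop ORF.
Longest: frame -2, positions 35–49, 15 nt = 5 codons = 4 aa. → 4 amino acids.

4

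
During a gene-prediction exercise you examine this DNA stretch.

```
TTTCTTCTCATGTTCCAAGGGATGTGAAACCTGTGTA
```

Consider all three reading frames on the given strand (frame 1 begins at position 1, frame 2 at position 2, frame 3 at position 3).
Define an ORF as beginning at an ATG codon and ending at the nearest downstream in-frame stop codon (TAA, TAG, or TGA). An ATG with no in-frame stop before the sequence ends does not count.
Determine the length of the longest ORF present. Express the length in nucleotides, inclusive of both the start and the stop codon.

Frame 1: TTT CTT CTC ATG TTC CAA GGG ATG TGA AAC CTG TGT — ATG at 10, stop TGA at 25 → 18 nt; ATG at 22, stop TGA at 25 → 6 nt.
Frame 2: TTC TTC TCA TGT TCC AAG GGA TGT GAA ACC TGT GTA — no ATG→stop ORF.
Frame 3: TCT TCT CAT GTT CCA AGG GAT GTG AAA CCT GTG — no ATG→stop ORF.
Longest: frame 1, positions 10–27, 18 nt = 6 codons = 5 aa. → 18 nucleotides.

18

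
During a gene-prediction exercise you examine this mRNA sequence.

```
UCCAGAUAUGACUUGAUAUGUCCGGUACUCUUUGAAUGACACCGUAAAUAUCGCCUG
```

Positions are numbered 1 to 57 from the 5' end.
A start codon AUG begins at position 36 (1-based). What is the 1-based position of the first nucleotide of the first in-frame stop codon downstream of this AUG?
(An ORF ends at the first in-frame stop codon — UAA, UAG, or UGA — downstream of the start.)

Codons from position 36: AUG (36–38), ACA (39–41), CCG (42–44), UAA (45–47).
UAA is a stop codon; it begins at position 45.

45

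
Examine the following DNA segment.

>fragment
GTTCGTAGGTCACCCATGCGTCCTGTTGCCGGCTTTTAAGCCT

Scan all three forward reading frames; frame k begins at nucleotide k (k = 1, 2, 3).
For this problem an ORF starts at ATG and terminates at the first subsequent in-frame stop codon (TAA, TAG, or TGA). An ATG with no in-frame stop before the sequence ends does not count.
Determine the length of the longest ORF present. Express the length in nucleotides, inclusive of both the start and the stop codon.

Frame 1: GTT CGT AGG TCA CCC ATG CGT CCT GTT GCC GGC TTT TAA GCC — ATG at 16, stop TAA at 37 → 24 nt.
Frame 2: TTC GTA GGT CAC CCA TGC GTC CTG TTG CCG GCT TTT AAG CCT — no ATG→stop ORF.
Frame 3: TCG TAG GTC ACC CAT GCG TCC TGT TGC CGG CTT TTA AGC — no ATG→stop ORF.
Longest: frame 1, positions 16–39, 24 nt = 8 codons = 7 aa. → 24 nucleotides.

24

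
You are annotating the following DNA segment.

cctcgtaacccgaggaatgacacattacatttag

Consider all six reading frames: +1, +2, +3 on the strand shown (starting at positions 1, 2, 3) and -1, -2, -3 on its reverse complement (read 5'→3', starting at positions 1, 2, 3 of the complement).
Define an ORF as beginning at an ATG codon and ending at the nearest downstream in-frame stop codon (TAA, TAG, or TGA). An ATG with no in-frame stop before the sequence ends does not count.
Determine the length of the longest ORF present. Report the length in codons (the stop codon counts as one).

6

Reverse complement (5'→3'): CTAAATGTAATGTGTCATTCCTCGGGTTACGAGG
Frame +1: CCT CGT AAC CCG AGG AAT GAC ACA TTA CAT TTA — no ATG→stop ORF.
Frame +2: CTC GTA ACC CGA GGA ATG ACA CAT TAC ATT TAG — ATG at 17, stop TAG at 32 → 18 nt.
Frame +3: TCG TAA CCC GAG GAA TGA CAC ATT ACA TTT — no ATG→stop ORF.
Frame -1: CTA AAT GTA ATG TGT CAT TCC TCG GGT TAC GAG — no ATG→stop ORF.
Frame -2: TAA ATG TAA TGT GTC ATT CCT CGG GTT ACG AGG — ATG at 5, stop TAA at 8 → 6 nt.
Frame -3: AAA TGT AAT GTG TCA TTC CTC GGG TTA CGA — no ATG→stop ORF.
Longest: frame +2, positions 17–34, 18 nt = 6 codons = 5 aa. → 6 codons.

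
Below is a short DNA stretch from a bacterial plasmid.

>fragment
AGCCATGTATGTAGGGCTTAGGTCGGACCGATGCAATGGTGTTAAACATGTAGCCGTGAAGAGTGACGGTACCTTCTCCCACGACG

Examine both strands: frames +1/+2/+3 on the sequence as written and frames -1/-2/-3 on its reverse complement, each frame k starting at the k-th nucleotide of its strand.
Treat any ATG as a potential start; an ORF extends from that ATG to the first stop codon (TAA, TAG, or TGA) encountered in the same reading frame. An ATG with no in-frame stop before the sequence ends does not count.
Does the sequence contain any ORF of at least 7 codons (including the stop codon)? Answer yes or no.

Reverse complement (5'→3'): CGTCGTGGGAGAAGGTACCGTCACTCTTCACGGCTACATGTTTAACACCATTGCATCGGTCCGACCTAAGCCCTACATACATGGCT
Frame +1: AGC CAT GTA TGT AGG GCT TAG GTC GGA CCG ATG CAA TGG TGT TAA ACA TGT AGC CGT GAA GAG TGA CGG TAC CTT CTC CCA CGA — ATG at 31, stop TAA at 43 → 15 nt.
Frame +2: GCC ATG TAT GTA GGG CTT AGG TCG GAC CGA TGC AAT GGT GTT AAA CAT GTA GCC GTG AAG AGT GAC GGT ACC TTC TCC CAC GAC — no ATG→stop ORF.
Frame +3: CCA TGT ATG TAG GGC TTA GGT CGG ACC GAT GCA ATG GTG TTA AAC ATG TAG CCG TGA AGA GTG ACG GTA CCT TCT CCC ACG ACG — ATG at 9, stop TAG at 12 → 6 nt; ATG at 36, stop TAG at 51 → 18 nt; ATG at 48, stop TAG at 51 → 6 nt.
Frame -1: CGT CGT GGG AGA AGG TAC CGT CAC TCT TCA CGG CTA CAT GTT TAA CAC CAT TGC ATC GGT CCG ACC TAA GCC CTA CAT ACA TGG — no ATG→stop ORF.
Frame -2: GTC GTG GGA GAA GGT ACC GTC ACT CTT CAC GGC TAC ATG TTT AAC ACC ATT GCA TCG GTC CGA CCT AAG CCC TAC ATA CAT GGC — no ATG→stop ORF.
Frame -3: TCG TGG GAG AAG GTA CCG TCA CTC TTC ACG GCT ACA TGT TTA ACA CCA TTG CAT CGG TCC GAC CTA AGC CCT ACA TAC ATG GCT — no ATG→stop ORF.
Largest ORF found is 6 codons < 7, so no.

no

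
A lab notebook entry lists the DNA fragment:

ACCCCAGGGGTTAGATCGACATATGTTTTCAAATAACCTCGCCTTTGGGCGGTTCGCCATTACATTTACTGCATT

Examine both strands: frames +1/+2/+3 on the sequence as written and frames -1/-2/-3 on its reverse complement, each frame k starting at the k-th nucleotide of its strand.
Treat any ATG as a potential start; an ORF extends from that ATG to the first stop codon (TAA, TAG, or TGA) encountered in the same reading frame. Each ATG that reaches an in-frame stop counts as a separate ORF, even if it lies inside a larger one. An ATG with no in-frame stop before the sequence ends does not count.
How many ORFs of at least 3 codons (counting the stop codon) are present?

Reverse complement (5'→3'): AATGCAGTAAATGTAATGGCGAACCGCCCAAAGGCGAGGTTATTTGAAAACATATGTCGATCTAACCCCTGGGGT
Frame +1: ACC CCA GGG GTT AGA TCG ACA TAT GTT TTC AAA TAA CCT CGC CTT TGG GCG GTT CGC CAT TAC ATT TAC TGC ATT — no ATG→stop ORF.
Frame +2: CCC CAG GGG TTA GAT CGA CAT ATG TTT TCA AAT AAC CTC GCC TTT GGG CGG TTC GCC ATT ACA TTT ACT GCA — no ATG→stop ORF.
Frame +3: CCC AGG GGT TAG ATC GAC ATA TGT TTT CAA ATA ACC TCG CCT TTG GGC GGT TCG CCA TTA CAT TTA CTG CAT — no ATG→stop ORF.
Frame -1: AAT GCA GTA AAT GTA ATG GCG AAC CGC CCA AAG GCG AGG TTA TTT GAA AAC ATA TGT CGA TCT AAC CCC TGG GGT — no ATG→stop ORF.
Frame -2: ATG CAG TAA ATG TAA TGG CGA ACC GCC CAA AGG CGA GGT TAT TTG AAA ACA TAT GTC GAT CTA ACC CCT GGG — ATG at 2, stop TAA at 8 → 9 nt; ATG at 11, stop TAA at 14 → 6 nt.
Frame -3: TGC AGT AAA TGT AAT GGC GAA CCG CCC AAA GGC GAG GTT ATT TGA AAA CAT ATG TCG ATC TAA CCC CTG GGG — ATG at 54, stop TAA at 63 → 12 nt.
ORFs ≥ 3 codons: frame -2 2–10 (3 codons), frame -3 54–65 (4 codons). Count = 2.

2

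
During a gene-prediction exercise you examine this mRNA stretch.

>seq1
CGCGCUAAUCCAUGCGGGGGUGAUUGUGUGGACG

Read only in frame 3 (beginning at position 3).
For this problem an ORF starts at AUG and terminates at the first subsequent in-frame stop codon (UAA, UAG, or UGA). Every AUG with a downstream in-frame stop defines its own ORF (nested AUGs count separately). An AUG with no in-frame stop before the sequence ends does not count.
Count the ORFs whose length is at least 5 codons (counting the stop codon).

0

Frame 3: CGC UAA UCC AUG CGG GGG UGA UUG UGU GGA — AUG at 12, stop UGA at 21 → 12 nt.
No ORF reaches 5 codons. Count = 0.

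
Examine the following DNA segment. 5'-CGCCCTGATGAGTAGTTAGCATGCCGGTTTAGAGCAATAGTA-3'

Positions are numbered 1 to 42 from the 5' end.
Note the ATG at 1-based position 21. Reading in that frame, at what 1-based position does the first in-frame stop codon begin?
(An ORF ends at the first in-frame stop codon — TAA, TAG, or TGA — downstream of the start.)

Codons from position 21: ATG (21–23), CCG (24–26), GTT (27–29), TAG (30–32).
TAG is a stop codon; it begins at position 30.

30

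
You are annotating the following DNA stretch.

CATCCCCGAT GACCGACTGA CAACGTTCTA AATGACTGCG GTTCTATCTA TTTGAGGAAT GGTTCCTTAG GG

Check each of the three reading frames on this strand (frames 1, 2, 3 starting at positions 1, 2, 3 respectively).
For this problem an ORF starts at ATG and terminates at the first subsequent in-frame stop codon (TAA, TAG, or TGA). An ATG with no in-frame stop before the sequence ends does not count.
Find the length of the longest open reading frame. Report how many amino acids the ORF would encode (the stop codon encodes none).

7

Frame 1: CAT CCC CGA TGA CCG ACT GAC AAC GTT CTA AAT GAC TGC GGT TCT ATC TAT TTG AGG AAT GGT TCC TTA GGG — no ATG→stop ORF.
Frame 2: ATC CCC GAT GAC CGA CTG ACA ACG TTC TAA ATG ACT GCG GTT CTA TCT ATT TGA GGA ATG GTT CCT TAG — ATG at 32, stop TGA at 53 → 24 nt; ATG at 59, stop TAG at 68 → 12 nt.
Frame 3: TCC CCG ATG ACC GAC TGA CAA CGT TCT AAA TGA CTG CGG TTC TAT CTA TTT GAG GAA TGG TTC CTT AGG — ATG at 9, stop TGA at 18 → 12 nt.
Longest: frame 2, positions 32–55, 24 nt = 8 codons = 7 aa. → 7 amino acids.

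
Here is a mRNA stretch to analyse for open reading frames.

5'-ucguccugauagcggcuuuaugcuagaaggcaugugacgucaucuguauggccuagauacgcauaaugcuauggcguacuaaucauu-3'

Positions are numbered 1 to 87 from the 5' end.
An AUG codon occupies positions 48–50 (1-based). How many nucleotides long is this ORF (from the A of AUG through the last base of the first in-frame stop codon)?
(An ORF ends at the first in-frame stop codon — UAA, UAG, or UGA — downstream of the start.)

Codons from position 48: AUG (48–50), GCC (51–53), UAG (54–56).
UAG is the first in-frame stop; ORF spans 48–56, 9 nucleotides.

9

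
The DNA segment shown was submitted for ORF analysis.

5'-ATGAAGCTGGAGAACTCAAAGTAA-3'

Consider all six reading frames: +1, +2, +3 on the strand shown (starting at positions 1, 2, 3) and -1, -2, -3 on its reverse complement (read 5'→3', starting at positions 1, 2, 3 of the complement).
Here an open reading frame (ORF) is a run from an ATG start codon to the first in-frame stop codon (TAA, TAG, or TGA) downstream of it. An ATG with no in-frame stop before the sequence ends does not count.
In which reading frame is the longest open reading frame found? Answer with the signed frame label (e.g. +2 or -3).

+1

Reverse complement (5'→3'): TTACTTTGAGTTCTCCAGCTTCAT
Frame +1: ATG AAG CTG GAG AAC TCA AAG TAA — ATG at 1, stop TAA at 22 → 24 nt.
Frame +2: TGA AGC TGG AGA ACT CAA AGT — no ATG→stop ORF.
Frame +3: GAA GCT GGA GAA CTC AAA GTA — no ATG→stop ORF.
Frame -1: TTA CTT TGA GTT CTC CAG CTT CAT — no ATG→stop ORF.
Frame -2: TAC TTT GAG TTC TCC AGC TTC — no ATG→stop ORF.
Frame -3: ACT TTG AGT TCT CCA GCT TCA — no ATG→stop ORF.
Longest ORF is 24 nt in frame +1 (positions 1–24).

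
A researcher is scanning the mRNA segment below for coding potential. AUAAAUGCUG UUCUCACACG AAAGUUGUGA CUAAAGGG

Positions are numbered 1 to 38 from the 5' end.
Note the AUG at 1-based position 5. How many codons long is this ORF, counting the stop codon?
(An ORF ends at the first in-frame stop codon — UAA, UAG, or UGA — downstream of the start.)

Codons from position 5: AUG (5–7), CUG (8–10), UUC (11–13), UCA (14–16), CAC (17–19), GAA (20–22), AGU (23–25), UGU (26–28), GAC (29–31), UAA (32–34).
UAA is the first in-frame stop; that's 10 codons including the stop.

10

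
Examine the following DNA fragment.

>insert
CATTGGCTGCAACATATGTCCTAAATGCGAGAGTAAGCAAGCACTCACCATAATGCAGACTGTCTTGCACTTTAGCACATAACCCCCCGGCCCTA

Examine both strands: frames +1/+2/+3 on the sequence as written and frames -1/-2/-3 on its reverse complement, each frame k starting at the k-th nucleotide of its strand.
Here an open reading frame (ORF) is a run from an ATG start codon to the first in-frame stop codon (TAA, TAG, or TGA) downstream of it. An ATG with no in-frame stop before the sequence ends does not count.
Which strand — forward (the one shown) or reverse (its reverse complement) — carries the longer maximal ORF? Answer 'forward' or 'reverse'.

forward

Reverse complement (5'→3'): TAGGGCCGGGGGGTTATGTGCTAAAGTGCAAGACAGTCTGCATTATGGTGAGTGCTTGCTTACTCTCGCATTTAGGACATATGTTGCAGCCAATG
Frame +1: CAT TGG CTG CAA CAT ATG TCC TAA ATG CGA GAG TAA GCA AGC ACT CAC CAT AAT GCA GAC TGT CTT GCA CTT TAG CAC ATA ACC CCC CGG CCC — ATG at 16, stop TAA at 22 → 9 nt; ATG at 25, stop TAA at 34 → 12 nt.
Frame +2: ATT GGC TGC AAC ATA TGT CCT AAA TGC GAG AGT AAG CAA GCA CTC ACC ATA ATG CAG ACT GTC TTG CAC TTT AGC ACA TAA CCC CCC GGC CCT — ATG at 53, stop TAA at 80 → 30 nt.
Frame +3: TTG GCT GCA ACA TAT GTC CTA AAT GCG AGA GTA AGC AAG CAC TCA CCA TAA TGC AGA CTG TCT TGC ACT TTA GCA CAT AAC CCC CCG GCC CTA — no ATG→stop ORF.
Frame -1: TAG GGC CGG GGG GTT ATG TGC TAA AGT GCA AGA CAG TCT GCA TTA TGG TGA GTG CTT GCT TAC TCT CGC ATT TAG GAC ATA TGT TGC AGC CAA — ATG at 16, stop TAA at 22 → 9 nt.
Frame -2: AGG GCC GGG GGG TTA TGT GCT AAA GTG CAA GAC AGT CTG CAT TAT GGT GAG TGC TTG CTT ACT CTC GCA TTT AGG ACA TAT GTT GCA GCC AAT — no ATG→stop ORF.
Frame -3: GGG CCG GGG GGT TAT GTG CTA AAG TGC AAG ACA GTC TGC ATT ATG GTG AGT GCT TGC TTA CTC TCG CAT TTA GGA CAT ATG TTG CAG CCA ATG — no ATG→stop ORF.
Forward-strand max 30 nt; reverse-strand max 9 nt. The forward strand has the longer ORF.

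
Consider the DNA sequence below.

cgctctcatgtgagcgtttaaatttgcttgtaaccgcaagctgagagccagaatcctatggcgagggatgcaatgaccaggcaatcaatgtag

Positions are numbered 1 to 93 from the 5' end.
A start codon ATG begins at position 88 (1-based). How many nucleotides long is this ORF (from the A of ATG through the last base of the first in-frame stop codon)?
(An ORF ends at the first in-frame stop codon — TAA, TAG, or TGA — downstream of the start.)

6

Codons from position 88: ATG (88–90), TAG (91–93).
TAG is the first in-frame stop; ORF spans 88–93, 6 nucleotides.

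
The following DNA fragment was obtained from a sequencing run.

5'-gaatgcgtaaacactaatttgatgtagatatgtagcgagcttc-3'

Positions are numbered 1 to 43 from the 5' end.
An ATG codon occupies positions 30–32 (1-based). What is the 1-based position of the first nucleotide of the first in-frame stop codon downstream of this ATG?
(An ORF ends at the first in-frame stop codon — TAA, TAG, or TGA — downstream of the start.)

Codons from position 30: ATG (30–32), TAG (33–35).
TAG is a stop codon; it begins at position 33.

33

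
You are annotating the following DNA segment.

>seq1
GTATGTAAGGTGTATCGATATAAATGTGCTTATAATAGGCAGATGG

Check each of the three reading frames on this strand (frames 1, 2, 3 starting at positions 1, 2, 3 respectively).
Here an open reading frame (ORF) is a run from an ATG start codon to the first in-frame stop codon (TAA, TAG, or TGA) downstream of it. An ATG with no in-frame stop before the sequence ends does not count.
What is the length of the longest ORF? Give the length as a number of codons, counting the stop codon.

Frame 1: GTA TGT AAG GTG TAT CGA TAT AAA TGT GCT TAT AAT AGG CAG ATG — no ATG→stop ORF.
Frame 2: TAT GTA AGG TGT ATC GAT ATA AAT GTG CTT ATA ATA GGC AGA TGG — no ATG→stop ORF.
Frame 3: ATG TAA GGT GTA TCG ATA TAA ATG TGC TTA TAA TAG GCA GAT — ATG at 3, stop TAA at 6 → 6 nt; ATG at 24, stop TAA at 33 → 12 nt.
Longest: frame 3, positions 24–35, 12 nt = 4 codons = 3 aa. → 4 codons.

4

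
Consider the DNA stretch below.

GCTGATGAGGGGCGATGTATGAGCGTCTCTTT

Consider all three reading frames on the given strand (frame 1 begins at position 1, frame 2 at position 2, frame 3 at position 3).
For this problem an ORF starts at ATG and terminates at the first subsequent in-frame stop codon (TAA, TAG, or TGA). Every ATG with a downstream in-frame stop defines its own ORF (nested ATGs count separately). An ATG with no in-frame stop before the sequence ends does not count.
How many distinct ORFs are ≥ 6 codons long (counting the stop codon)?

1

Frame 1: GCT GAT GAG GGG CGA TGT ATG AGC GTC TCT — no ATG→stop ORF.
Frame 2: CTG ATG AGG GGC GAT GTA TGA GCG TCT CTT — ATG at 5, stop TGA at 20 → 18 nt.
Frame 3: TGA TGA GGG GCG ATG TAT GAG CGT CTC TTT — no ATG→stop ORF.
ORFs ≥ 6 codons: frame 2 5–22 (6 codons). Count = 1.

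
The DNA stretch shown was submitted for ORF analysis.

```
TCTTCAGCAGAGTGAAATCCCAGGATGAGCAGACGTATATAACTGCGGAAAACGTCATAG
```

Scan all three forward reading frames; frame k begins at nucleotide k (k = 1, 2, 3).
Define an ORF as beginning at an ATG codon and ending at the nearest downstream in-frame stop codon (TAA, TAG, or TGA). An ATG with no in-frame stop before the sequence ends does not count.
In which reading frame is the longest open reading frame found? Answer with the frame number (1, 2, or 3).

1

Frame 1: TCT TCA GCA GAG TGA AAT CCC AGG ATG AGC AGA CGT ATA TAA CTG CGG AAA ACG TCA TAG — ATG at 25, stop TAA at 40 → 18 nt.
Frame 2: CTT CAG CAG AGT GAA ATC CCA GGA TGA GCA GAC GTA TAT AAC TGC GGA AAA CGT CAT — no ATG→stop ORF.
Frame 3: TTC AGC AGA GTG AAA TCC CAG GAT GAG CAG ACG TAT ATA ACT GCG GAA AAC GTC ATA — no ATG→stop ORF.
Longest ORF is 18 nt in frame 1 (positions 25–42).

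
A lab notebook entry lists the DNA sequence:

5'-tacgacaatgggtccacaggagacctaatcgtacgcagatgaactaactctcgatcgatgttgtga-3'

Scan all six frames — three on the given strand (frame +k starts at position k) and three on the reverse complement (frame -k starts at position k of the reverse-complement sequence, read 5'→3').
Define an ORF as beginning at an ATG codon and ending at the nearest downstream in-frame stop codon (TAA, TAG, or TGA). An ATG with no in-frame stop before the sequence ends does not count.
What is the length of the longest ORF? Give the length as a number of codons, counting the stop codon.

Reverse complement (5'→3'): TCACAACATCGATCGAGAGTTAGTTCATCTGCGTACGATTAGGTCTCCTGTGGACCCATTGTCGTA
Frame +1: TAC GAC AAT GGG TCC ACA GGA GAC CTA ATC GTA CGC AGA TGA ACT AAC TCT CGA TCG ATG TTG TGA — ATG at 58, stop TGA at 64 → 9 nt.
Frame +2: ACG ACA ATG GGT CCA CAG GAG ACC TAA TCG TAC GCA GAT GAA CTA ACT CTC GAT CGA TGT TGT — ATG at 8, stop TAA at 26 → 21 nt.
Frame +3: CGA CAA TGG GTC CAC AGG AGA CCT AAT CGT ACG CAG ATG AAC TAA CTC TCG ATC GAT GTT GTG — ATG at 39, stop TAA at 45 → 9 nt.
Frame -1: TCA CAA CAT CGA TCG AGA GTT AGT TCA TCT GCG TAC GAT TAG GTC TCC TGT GGA CCC ATT GTC GTA — no ATG→stop ORF.
Frame -2: CAC AAC ATC GAT CGA GAG TTA GTT CAT CTG CGT ACG ATT AGG TCT CCT GTG GAC CCA TTG TCG — no ATG→stop ORF.
Frame -3: ACA ACA TCG ATC GAG AGT TAG TTC ATC TGC GTA CGA TTA GGT CTC CTG TGG ACC CAT TGT CGT — no ATG→stop ORF.
Longest: frame +2, positions 8–28, 21 nt = 7 codons = 6 aa. → 7 codons.

7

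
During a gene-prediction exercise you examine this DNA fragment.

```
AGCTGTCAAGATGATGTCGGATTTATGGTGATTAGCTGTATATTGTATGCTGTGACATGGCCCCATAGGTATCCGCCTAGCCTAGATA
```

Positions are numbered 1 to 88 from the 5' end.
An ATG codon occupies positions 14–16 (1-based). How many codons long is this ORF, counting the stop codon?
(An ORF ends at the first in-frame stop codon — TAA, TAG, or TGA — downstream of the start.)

Codons from position 14: ATG (14–16), TCG (17–19), GAT (20–22), TTA (23–25), TGG (26–28), TGA (29–31).
TGA is the first in-frame stop; that's 6 codons including the stop.

6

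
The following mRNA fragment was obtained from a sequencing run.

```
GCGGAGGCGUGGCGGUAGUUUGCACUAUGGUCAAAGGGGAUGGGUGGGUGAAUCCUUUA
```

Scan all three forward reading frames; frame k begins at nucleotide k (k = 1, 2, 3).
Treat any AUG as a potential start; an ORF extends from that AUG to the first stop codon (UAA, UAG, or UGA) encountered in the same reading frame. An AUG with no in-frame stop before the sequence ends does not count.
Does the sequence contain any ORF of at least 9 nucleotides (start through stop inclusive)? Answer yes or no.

yes

Frame 1: GCG GAG GCG UGG CGG UAG UUU GCA CUA UGG UCA AAG GGG AUG GGU GGG UGA AUC CUU — AUG at 40, stop UGA at 49 → 12 nt.
Frame 2: CGG AGG CGU GGC GGU AGU UUG CAC UAU GGU CAA AGG GGA UGG GUG GGU GAA UCC UUU — no AUG→stop ORF.
Frame 3: GGA GGC GUG GCG GUA GUU UGC ACU AUG GUC AAA GGG GAU GGG UGG GUG AAU CCU UUA — no AUG→stop ORF.
Frame 1 has an ORF of 12 nucleotides (positions 40–51) ≥ 9, so yes.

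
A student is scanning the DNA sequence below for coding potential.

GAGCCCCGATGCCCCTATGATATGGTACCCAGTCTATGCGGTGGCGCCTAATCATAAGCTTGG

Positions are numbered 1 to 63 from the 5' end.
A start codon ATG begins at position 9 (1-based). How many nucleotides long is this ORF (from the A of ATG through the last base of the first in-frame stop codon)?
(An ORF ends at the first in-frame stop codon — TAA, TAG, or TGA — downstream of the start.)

Codons from position 9: ATG (9–11), CCC (12–14), CTA (15–17), TGA (18–20).
TGA is the first in-frame stop; ORF spans 9–20, 12 nucleotides.

12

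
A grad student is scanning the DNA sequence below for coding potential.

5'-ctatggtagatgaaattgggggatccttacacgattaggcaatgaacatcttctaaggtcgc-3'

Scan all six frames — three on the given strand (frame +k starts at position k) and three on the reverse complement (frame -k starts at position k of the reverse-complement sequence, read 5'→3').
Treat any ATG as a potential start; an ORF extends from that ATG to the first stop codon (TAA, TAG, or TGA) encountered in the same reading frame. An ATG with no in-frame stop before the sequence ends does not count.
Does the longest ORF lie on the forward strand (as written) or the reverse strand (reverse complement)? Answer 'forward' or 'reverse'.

Reverse complement (5'→3'): GCGACCTTAGAAGATGTTCATTGCCTAATCGTGTAAGGATCCCCCAATTTCATCTACCATAG
Frame +1: CTA TGG TAG ATG AAA TTG GGG GAT CCT TAC ACG ATT AGG CAA TGA ACA TCT TCT AAG GTC — ATG at 10, stop TGA at 43 → 36 nt.
Frame +2: TAT GGT AGA TGA AAT TGG GGG ATC CTT ACA CGA TTA GGC AAT GAA CAT CTT CTA AGG TCG — no ATG→stop ORF.
Frame +3: ATG GTA GAT GAA ATT GGG GGA TCC TTA CAC GAT TAG GCA ATG AAC ATC TTC TAA GGT CGC — ATG at 3, stop TAG at 36 → 36 nt; ATG at 42, stop TAA at 54 → 15 nt.
Frame -1: GCG ACC TTA GAA GAT GTT CAT TGC CTA ATC GTG TAA GGA TCC CCC AAT TTC ATC TAC CAT — no ATG→stop ORF.
Frame -2: CGA CCT TAG AAG ATG TTC ATT GCC TAA TCG TGT AAG GAT CCC CCA ATT TCA TCT ACC ATA — ATG at 14, stop TAA at 26 → 15 nt.
Frame -3: GAC CTT AGA AGA TGT TCA TTG CCT AAT CGT GTA AGG ATC CCC CAA TTT CAT CTA CCA TAG — no ATG→stop ORF.
Forward-strand max 36 nt; reverse-strand max 15 nt. The forward strand has the longer ORF.

forward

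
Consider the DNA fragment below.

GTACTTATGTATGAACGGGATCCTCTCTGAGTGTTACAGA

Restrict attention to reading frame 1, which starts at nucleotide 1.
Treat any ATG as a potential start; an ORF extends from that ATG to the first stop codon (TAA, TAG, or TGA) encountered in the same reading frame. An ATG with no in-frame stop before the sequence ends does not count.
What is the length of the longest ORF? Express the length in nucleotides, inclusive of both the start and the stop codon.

Frame 1: GTA CTT ATG TAT GAA CGG GAT CCT CTC TGA GTG TTA CAG — ATG at 7, stop TGA at 28 → 24 nt.
Longest: frame 1, positions 7–30, 24 nt = 8 codons = 7 aa. → 24 nucleotides.

24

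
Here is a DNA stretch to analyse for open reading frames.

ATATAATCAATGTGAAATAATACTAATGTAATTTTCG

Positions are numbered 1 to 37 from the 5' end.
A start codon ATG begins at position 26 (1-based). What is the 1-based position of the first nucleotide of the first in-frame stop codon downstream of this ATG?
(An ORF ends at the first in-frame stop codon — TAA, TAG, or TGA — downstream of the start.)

29

Codons from position 26: ATG (26–28), TAA (29–31).
TAA is a stop codon; it begins at position 29.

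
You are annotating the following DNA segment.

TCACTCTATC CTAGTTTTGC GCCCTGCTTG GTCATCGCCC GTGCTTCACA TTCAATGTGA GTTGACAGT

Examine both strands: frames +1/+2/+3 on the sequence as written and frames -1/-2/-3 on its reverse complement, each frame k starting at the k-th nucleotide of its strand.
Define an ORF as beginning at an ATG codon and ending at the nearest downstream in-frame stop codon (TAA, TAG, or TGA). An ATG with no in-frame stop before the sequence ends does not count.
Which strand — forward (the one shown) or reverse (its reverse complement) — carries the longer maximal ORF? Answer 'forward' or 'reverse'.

Reverse complement (5'→3'): ACTGTCAACTCACATTGAATGTGAAGCACGGGCGATGACCAAGCAGGGCGCAAAACTAGGATAGAGTGA
Frame +1: TCA CTC TAT CCT AGT TTT GCG CCC TGC TTG GTC ATC GCC CGT GCT TCA CAT TCA ATG TGA GTT GAC AGT — ATG at 55, stop TGA at 58 → 6 nt.
Frame +2: CAC TCT ATC CTA GTT TTG CGC CCT GCT TGG TCA TCG CCC GTG CTT CAC ATT CAA TGT GAG TTG ACA — no ATG→stop ORF.
Frame +3: ACT CTA TCC TAG TTT TGC GCC CTG CTT GGT CAT CGC CCG TGC TTC ACA TTC AAT GTG AGT TGA CAG — no ATG→stop ORF.
Frame -1: ACT GTC AAC TCA CAT TGA ATG TGA AGC ACG GGC GAT GAC CAA GCA GGG CGC AAA ACT AGG ATA GAG TGA — ATG at 19, stop TGA at 22 → 6 nt.
Frame -2: CTG TCA ACT CAC ATT GAA TGT GAA GCA CGG GCG ATG ACC AAG CAG GGC GCA AAA CTA GGA TAG AGT — ATG at 35, stop TAG at 62 → 30 nt.
Frame -3: TGT CAA CTC ACA TTG AAT GTG AAG CAC GGG CGA TGA CCA AGC AGG GCG CAA AAC TAG GAT AGA GTG — no ATG→stop ORF.
Forward-strand max 6 nt; reverse-strand max 30 nt. The reverse strand has the longer ORF.

reverse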